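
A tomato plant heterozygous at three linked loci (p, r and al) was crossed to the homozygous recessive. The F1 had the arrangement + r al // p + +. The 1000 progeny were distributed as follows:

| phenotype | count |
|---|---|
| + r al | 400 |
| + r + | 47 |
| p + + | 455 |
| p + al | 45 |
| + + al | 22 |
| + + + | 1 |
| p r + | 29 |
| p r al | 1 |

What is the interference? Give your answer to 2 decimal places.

0.60

The two rarest classes, p r al and + + +, are the double crossovers. Comparing them with the parentals, only the p allele has switched, so p is the middle locus and the order is r – p – al.
r–p: (51 + 2)/1000 = 0.0530; p–al: (92 + 2)/1000 = 0.0940.
Expected DCO frequency = 0.0530 × 0.0940 ≈ 0.00498; observed = 2/1000 ≈ 0.00200.
Coefficient of coincidence = 0.00200/0.00498 ≈ 0.40; interference = 1 − 0.40 = 0.60.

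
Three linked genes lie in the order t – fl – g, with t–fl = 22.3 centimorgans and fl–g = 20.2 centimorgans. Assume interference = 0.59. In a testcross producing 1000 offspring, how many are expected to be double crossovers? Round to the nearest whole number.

18

Map distances give recombination frequencies of 0.223 and 0.202 for the two intervals.
With interference 0.59 (so coincidence = 0.41), expected double-crossover frequency = 0.223 × 0.202 × 0.41 = 0.01847.
Expected number = 0.01847 × 1000 = 18.47 ≈ 18.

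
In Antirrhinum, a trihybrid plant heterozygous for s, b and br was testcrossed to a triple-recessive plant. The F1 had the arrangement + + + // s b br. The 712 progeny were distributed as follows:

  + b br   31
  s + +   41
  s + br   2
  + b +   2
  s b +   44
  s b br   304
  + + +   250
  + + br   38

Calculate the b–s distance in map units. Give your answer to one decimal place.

10.7 map units

The two rarest classes, + b + and s + br, are the double crossovers. Comparing them with the parentals, only the b allele has switched, so b is the middle locus and the order is br – b – s.
Crossovers in the b–s interval produce the single-crossover classes s + + and + b br (41 + 31 = 72) plus the double crossovers (4).
RF(b–s) = (72 + 4) / 712 = 76/712 = 0.1067 → 10.7 map units.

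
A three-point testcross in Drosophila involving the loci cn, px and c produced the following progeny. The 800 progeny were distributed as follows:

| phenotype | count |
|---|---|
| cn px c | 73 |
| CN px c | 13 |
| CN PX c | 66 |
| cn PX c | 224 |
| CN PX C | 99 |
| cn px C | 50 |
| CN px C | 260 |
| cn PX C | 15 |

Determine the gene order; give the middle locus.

c

The two most frequent reciprocal classes, cn PX c and CN px C, are the parental types, so the F1 was cn PX c / CN px C.
The two rarest classes, cn PX C and CN px c, are the double crossovers. Comparing them with the parentals, only the c allele has switched, so c is the middle locus and the order is px – c – cn.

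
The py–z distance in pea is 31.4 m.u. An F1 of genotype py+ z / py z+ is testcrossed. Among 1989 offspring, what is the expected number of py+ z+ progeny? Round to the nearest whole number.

A map distance of 31.4 m.u. corresponds to a recombination frequency of 0.314.
The F1 is py+ z / py z+, so py+ z+ is a recombinant gamete class with expected frequency r/2 = 0.314/2 = 0.1570.
Expected number = 0.1570 × 1989 = 312.27 ≈ 312.

312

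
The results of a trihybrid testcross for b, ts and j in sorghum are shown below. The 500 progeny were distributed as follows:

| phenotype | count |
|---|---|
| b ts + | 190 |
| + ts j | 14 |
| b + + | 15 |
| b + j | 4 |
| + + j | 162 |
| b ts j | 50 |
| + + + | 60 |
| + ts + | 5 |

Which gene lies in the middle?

The two most frequent reciprocal classes, + + j and b ts +, are the parental types, so the F1 was + + j / b ts +.
The two rarest classes, b + j and + ts +, are the double crossovers. Comparing them with the parentals, only the b allele has switched, so b is the middle locus and the order is ts – b – j.

b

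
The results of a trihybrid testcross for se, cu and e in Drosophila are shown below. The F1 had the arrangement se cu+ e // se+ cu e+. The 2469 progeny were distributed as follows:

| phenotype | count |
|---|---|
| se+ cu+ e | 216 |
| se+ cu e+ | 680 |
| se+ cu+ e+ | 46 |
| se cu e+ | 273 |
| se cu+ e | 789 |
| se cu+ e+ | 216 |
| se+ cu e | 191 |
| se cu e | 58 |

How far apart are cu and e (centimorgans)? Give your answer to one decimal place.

The two rarest classes, se cu e and se+ cu+ e+, are the double crossovers. Comparing them with the parentals, only the cu allele has switched, so cu is the middle locus and the order is se – cu – e.
Crossovers in the cu–e interval produce the single-crossover classes se cu+ e+ and se+ cu e (216 + 191 = 407) plus the double crossovers (104).
RF(cu–e) = (407 + 104) / 2469 = 511/2469 = 0.2070 → 20.7 centimorgans.

20.7 centimorgans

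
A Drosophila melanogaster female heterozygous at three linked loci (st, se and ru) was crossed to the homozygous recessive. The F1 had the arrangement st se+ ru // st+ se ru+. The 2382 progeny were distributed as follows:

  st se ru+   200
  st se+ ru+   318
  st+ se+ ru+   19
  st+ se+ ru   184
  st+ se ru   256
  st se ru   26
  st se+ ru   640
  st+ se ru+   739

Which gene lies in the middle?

The two rarest classes, st se ru and st+ se+ ru+, are the double crossovers. Comparing them with the parentals, only the se allele has switched, so se is the middle locus and the order is st – se – ru.

se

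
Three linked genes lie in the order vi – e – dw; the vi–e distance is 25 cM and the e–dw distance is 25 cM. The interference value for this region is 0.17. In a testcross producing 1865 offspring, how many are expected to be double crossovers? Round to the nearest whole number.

97

Map distances give recombination frequencies of 0.250 and 0.250 for the two intervals.
With interference 0.17 (so coincidence = 0.83), expected double-crossover frequency = 0.250 × 0.250 × 0.83 = 0.05187.
Expected number = 0.05187 × 1865 = 96.75 ≈ 97.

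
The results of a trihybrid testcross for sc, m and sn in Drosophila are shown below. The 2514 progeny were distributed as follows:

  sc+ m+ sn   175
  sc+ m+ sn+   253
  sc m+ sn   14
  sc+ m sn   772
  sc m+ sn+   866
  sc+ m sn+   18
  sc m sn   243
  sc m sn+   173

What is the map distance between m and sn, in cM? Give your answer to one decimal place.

The two most frequent reciprocal classes, sc+ m sn and sc m+ sn+, are the parental types, so the F1 was sc+ m sn / sc m+ sn+.
The two rarest classes, sc+ m sn+ and sc m+ sn, are the double crossovers. Comparing them with the parentals, only the sn allele has switched, so sn is the middle locus and the order is m – sn – sc.
Crossovers in the m–sn interval produce the single-crossover classes sc+ m+ sn and sc m sn+ (175 + 173 = 348) plus the double crossovers (32).
RF(m–sn) = (348 + 32) / 2514 = 380/2514 = 0.1512 → 15.1 cM.

15.1 cM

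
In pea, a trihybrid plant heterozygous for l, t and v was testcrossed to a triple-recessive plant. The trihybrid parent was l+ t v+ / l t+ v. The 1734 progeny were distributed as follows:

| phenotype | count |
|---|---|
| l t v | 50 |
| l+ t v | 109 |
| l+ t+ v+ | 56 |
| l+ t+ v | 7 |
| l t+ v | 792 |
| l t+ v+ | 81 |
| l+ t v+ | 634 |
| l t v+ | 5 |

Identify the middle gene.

The two rarest classes, l t v+ and l+ t+ v, are the double crossovers. Comparing them with the parentals, only the l allele has switched, so l is the middle locus and the order is t – l – v.

l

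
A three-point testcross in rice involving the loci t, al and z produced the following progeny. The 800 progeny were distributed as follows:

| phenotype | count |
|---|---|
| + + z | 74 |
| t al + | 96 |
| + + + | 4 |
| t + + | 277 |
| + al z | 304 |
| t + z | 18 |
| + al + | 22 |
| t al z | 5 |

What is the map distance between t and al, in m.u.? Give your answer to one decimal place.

The two most frequent reciprocal classes, + al z and t + +, are the parental types, so the F1 was + al z / t + +.
The two rarest classes, t al z and + + +, are the double crossovers. Comparing them with the parentals, only the t allele has switched, so t is the middle locus and the order is z – t – al.
Crossovers in the t–al interval produce the single-crossover classes + + z and t al + (74 + 96 = 170) plus the double crossovers (9).
RF(t–al) = (170 + 9) / 800 = 179/800 = 0.2238 → 22.4 m.u.

22.4 m.u.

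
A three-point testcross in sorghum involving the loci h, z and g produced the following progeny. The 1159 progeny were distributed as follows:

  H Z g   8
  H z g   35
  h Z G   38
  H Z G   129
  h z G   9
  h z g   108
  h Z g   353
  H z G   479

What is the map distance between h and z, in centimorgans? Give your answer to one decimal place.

The two most frequent reciprocal classes, H z G and h Z g, are the parental types, so the F1 was H z G / h Z g.
The two rarest classes, h z G and H Z g, are the double crossovers. Comparing them with the parentals, only the h allele has switched, so h is the middle locus and the order is z – h – g.
Crossovers in the z–h interval produce the single-crossover classes H Z G and h z g (129 + 108 = 237) plus the double crossovers (17).
RF(z–h) = (237 + 17) / 1159 = 254/1159 = 0.2192 → 21.9 centimorgans.

21.9 centimorgans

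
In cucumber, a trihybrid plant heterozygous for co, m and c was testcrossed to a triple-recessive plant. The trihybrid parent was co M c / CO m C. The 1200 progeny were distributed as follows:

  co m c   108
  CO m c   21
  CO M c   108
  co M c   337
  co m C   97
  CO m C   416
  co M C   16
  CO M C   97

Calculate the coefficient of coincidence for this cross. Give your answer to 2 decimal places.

The two rarest classes, co M C and CO m c, are the double crossovers. Comparing them with the parentals, only the c allele has switched, so c is the middle locus and the order is co – c – m.
co–c: (205 + 37)/1200 = 0.2017; c–m: (205 + 37)/1200 = 0.2017.
Expected DCO frequency = 0.2017 × 0.2017 ≈ 0.04068; observed = 37/1200 ≈ 0.03083.
Coefficient of coincidence = 0.03083/0.04068 ≈ 0.76.

0.76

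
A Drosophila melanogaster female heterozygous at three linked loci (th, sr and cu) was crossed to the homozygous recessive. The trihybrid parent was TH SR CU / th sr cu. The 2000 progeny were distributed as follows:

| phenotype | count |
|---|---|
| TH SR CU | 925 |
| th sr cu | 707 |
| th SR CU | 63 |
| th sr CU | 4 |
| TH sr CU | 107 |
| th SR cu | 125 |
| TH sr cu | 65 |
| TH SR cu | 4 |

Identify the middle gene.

cu

The two rarest classes, TH SR cu and th sr CU, are the double crossovers. Comparing them with the parentals, only the cu allele has switched, so cu is the middle locus and the order is th – cu – sr.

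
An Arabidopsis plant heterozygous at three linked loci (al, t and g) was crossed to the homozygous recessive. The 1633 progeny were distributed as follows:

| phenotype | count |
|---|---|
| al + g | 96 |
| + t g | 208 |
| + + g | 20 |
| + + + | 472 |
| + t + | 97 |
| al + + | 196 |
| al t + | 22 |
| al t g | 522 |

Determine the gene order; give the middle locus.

The two most frequent reciprocal classes, al t g and + + +, are the parental types, so the F1 was al t g / + + +.
The two rarest classes, al t + and + + g, are the double crossovers. Comparing them with the parentals, only the g allele has switched, so g is the middle locus and the order is t – g – al.

g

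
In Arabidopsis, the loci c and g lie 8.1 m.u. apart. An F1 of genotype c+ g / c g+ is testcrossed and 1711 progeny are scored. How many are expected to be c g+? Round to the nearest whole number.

A map distance of 8.1 m.u. corresponds to a recombination frequency of 0.081.
The F1 is c+ g / c g+, so c g+ is a parental gamete class with expected frequency (1 − r)/2 = 0.919/2 = 0.4595.
Expected number = 0.4595 × 1711 = 786.20 ≈ 786.

786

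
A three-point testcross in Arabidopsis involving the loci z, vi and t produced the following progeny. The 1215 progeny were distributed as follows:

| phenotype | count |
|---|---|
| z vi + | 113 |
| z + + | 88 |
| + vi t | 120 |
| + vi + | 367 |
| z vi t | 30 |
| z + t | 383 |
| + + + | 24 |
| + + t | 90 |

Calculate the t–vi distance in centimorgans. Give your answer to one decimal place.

21.6 centimorgans

The two most frequent reciprocal classes, z + t and + vi +, are the parental types, so the F1 was z + t / + vi +.
The two rarest classes, z vi t and + + +, are the double crossovers. Comparing them with the parentals, only the vi allele has switched, so vi is the middle locus and the order is z – vi – t.
Crossovers in the vi–t interval produce the single-crossover classes z + + and + vi t (88 + 120 = 208) plus the double crossovers (54).
RF(vi–t) = (208 + 54) / 1215 = 262/1215 = 0.2156 → 21.6 centimorgans.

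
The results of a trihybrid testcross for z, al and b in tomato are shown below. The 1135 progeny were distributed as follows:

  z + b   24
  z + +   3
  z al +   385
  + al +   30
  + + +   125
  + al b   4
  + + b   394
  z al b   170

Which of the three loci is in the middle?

al

The two most frequent reciprocal classes, z al + and + + b, are the parental types, so the F1 was z al + / + + b.
The two rarest classes, z + + and + al b, are the double crossovers. Comparing them with the parentals, only the al allele has switched, so al is the middle locus and the order is z – al – b.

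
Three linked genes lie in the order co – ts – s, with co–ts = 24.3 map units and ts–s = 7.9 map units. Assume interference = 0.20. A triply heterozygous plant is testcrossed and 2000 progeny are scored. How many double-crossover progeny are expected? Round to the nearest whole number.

31

Map distances give recombination frequencies of 0.243 and 0.079 for the two intervals.
With interference 0.20 (so coincidence = 0.80), expected double-crossover frequency = 0.243 × 0.079 × 0.80 = 0.01536.
Expected number = 0.01536 × 2000 = 30.72 ≈ 31.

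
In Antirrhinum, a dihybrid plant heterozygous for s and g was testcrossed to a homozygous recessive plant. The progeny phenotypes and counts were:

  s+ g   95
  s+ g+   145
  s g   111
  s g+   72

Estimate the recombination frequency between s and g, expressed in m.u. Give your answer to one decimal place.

The two most frequent classes, s+ g+ (145) and s g (111), are the parental types, so the F1 was s+ g+ / s g.
The recombinant classes are s+ g and s g+: 95 + 72 = 167.
Recombination frequency = 167/423 = 0.3948 ≈ 39.5%, i.e. 39.5 m.u.

39.5 m.u.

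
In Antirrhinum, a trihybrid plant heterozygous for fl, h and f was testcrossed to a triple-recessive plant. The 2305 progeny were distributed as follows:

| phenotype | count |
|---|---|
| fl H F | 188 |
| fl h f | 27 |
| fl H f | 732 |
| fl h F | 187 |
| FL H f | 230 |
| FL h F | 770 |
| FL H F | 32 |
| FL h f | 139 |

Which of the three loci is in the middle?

The two most frequent reciprocal classes, FL h F and fl H f, are the parental types, so the F1 was FL h F / fl H f.
The two rarest classes, FL H F and fl h f, are the double crossovers. Comparing them with the parentals, only the h allele has switched, so h is the middle locus and the order is fl – h – f.

h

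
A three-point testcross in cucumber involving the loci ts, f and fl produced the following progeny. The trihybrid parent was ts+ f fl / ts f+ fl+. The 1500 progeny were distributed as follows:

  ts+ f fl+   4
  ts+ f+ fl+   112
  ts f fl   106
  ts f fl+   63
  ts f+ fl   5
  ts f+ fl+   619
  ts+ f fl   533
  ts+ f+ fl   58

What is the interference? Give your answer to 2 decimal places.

0.54

The two rarest classes, ts+ f fl+ and ts f+ fl, are the double crossovers. Comparing them with the parentals, only the fl allele has switched, so fl is the middle locus and the order is f – fl – ts.
f–fl: (121 + 9)/1500 = 0.0867; fl–ts: (218 + 9)/1500 = 0.1513.
Expected DCO frequency = 0.0867 × 0.1513 ≈ 0.01312; observed = 9/1500 ≈ 0.00600.
Coefficient of coincidence = 0.00600/0.01312 ≈ 0.46; interference = 1 − 0.46 = 0.54.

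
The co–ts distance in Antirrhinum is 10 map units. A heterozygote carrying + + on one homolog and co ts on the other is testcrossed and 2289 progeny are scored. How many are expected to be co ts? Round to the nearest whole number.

1030

A map distance of 10 map units corresponds to a recombination frequency of 0.100.
The F1 is + + / co ts, so co ts is a parental gamete class with expected frequency (1 − r)/2 = 0.900/2 = 0.4500.
Expected number = 0.4500 × 2289 = 1030.05 ≈ 1030.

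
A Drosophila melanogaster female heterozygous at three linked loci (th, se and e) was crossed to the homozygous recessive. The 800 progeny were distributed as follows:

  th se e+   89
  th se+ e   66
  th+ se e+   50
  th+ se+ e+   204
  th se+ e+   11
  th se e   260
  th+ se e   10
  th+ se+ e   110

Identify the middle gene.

The two most frequent reciprocal classes, th se e and th+ se+ e+, are the parental types, so the F1 was th se e / th+ se+ e+.
The two rarest classes, th+ se e and th se+ e+, are the double crossovers. Comparing them with the parentals, only the th allele has switched, so th is the middle locus and the order is se – th – e.

th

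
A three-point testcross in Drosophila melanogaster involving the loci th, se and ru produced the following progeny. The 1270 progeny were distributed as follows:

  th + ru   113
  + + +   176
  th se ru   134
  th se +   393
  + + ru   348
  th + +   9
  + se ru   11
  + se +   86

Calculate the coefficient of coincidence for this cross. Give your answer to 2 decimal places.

The two most frequent reciprocal classes, th se + and + + ru, are the parental types, so the F1 was th se + / + + ru.
The two rarest classes, th + + and + se ru, are the double crossovers. Comparing them with the parentals, only the se allele has switched, so se is the middle locus and the order is th – se – ru.
th–se: (199 + 20)/1270 = 0.1724; se–ru: (310 + 20)/1270 = 0.2598.
Expected DCO frequency = 0.1724 × 0.2598 ≈ 0.04479; observed = 20/1270 ≈ 0.01575.
Coefficient of coincidence = 0.01575/0.04479 ≈ 0.35.

0.35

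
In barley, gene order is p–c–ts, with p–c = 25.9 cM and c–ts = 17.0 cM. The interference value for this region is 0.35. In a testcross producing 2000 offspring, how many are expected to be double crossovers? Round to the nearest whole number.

57

Map distances give recombination frequencies of 0.259 and 0.170 for the two intervals.
With interference 0.35 (so coincidence = 0.65), expected double-crossover frequency = 0.259 × 0.170 × 0.65 = 0.02862.
Expected number = 0.02862 × 2000 = 57.24 ≈ 57.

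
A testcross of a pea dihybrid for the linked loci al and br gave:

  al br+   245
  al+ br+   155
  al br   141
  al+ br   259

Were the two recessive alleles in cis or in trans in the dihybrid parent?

trans

The two most frequent classes are al+ br (259) and al br+ (245); these are the parental (non-recombinant) types.
So the F1 carried al+ br on one chromosome and al br+ on the other — the recessive alleles are on opposite chromosomes (trans / repulsion).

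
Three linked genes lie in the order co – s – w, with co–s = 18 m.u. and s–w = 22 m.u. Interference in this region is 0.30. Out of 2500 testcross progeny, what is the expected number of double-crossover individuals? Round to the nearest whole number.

Map distances give recombination frequencies of 0.180 and 0.220 for the two intervals.
With interference 0.30 (so coincidence = 0.70), expected double-crossover frequency = 0.180 × 0.220 × 0.70 = 0.02772.
Expected number = 0.02772 × 2500 = 69.30 ≈ 69.

69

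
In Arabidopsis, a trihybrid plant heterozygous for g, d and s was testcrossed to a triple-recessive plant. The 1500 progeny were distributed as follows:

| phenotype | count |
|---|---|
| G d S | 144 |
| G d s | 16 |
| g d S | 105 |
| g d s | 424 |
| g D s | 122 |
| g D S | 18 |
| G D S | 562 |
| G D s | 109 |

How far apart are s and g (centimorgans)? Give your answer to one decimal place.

The two most frequent reciprocal classes, g d s and G D S, are the parental types, so the F1 was g d s / G D S.
The two rarest classes, G d s and g D S, are the double crossovers. Comparing them with the parentals, only the g allele has switched, so g is the middle locus and the order is d – g – s.
Crossovers in the g–s interval produce the single-crossover classes g d S and G D s (105 + 109 = 214) plus the double crossovers (34).
RF(g–s) = (214 + 34) / 1500 = 248/1500 = 0.1653 → 16.5 centimorgans.

16.5 centimorgans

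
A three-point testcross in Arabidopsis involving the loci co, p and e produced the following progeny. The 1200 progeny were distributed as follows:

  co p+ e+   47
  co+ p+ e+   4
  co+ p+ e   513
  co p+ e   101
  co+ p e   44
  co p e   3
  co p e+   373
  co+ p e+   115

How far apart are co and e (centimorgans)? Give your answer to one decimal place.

18.6 centimorgans

The two most frequent reciprocal classes, co p e+ and co+ p+ e, are the parental types, so the F1 was co p e+ / co+ p+ e.
The two rarest classes, co p e and co+ p+ e+, are the double crossovers. Comparing them with the parentals, only the e allele has switched, so e is the middle locus and the order is p – e – co.
Crossovers in the e–co interval produce the single-crossover classes co+ p e+ and co p+ e (115 + 101 = 216) plus the double crossovers (7).
RF(e–co) = (216 + 7) / 1200 = 223/1200 = 0.1858 → 18.6 centimorgans.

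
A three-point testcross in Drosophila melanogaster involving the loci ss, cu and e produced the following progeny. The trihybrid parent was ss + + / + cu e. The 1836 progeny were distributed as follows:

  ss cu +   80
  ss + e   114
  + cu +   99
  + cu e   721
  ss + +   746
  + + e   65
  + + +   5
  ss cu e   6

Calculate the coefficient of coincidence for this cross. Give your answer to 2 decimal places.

The two rarest classes, + + + and ss cu e, are the double crossovers. Comparing them with the parentals, only the ss allele has switched, so ss is the middle locus and the order is cu – ss – e.
cu–ss: (145 + 11)/1836 = 0.0850; ss–e: (213 + 11)/1836 = 0.1220.
Expected DCO frequency = 0.0850 × 0.1220 ≈ 0.01037; observed = 11/1836 ≈ 0.00599.
Coefficient of coincidence = 0.00599/0.01037 ≈ 0.58.

0.58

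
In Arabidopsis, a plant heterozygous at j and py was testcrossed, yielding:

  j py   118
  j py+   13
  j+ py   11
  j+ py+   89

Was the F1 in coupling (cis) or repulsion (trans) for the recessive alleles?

cis

The two most frequent classes are j+ py+ (89) and j py (118); these are the parental (non-recombinant) types.
So the F1 carried j+ py+ on one chromosome and j py on the other — the recessive alleles are on the same chromosome (cis / coupling).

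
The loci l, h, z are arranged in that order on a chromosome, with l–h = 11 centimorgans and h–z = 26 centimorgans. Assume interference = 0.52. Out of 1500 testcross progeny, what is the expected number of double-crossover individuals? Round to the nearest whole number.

21

Map distances give recombination frequencies of 0.110 and 0.260 for the two intervals.
With interference 0.52 (so coincidence = 0.48), expected double-crossover frequency = 0.110 × 0.260 × 0.48 = 0.01373.
Expected number = 0.01373 × 1500 = 20.59 ≈ 21.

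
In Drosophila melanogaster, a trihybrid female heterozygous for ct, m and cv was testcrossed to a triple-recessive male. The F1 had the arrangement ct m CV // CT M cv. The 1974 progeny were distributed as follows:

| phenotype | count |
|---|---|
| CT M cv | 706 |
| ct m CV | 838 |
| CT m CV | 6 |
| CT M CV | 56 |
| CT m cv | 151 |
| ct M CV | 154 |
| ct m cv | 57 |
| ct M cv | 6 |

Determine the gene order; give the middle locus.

The two rarest classes, CT m CV and ct M cv, are the double crossovers. Comparing them with the parentals, only the ct allele has switched, so ct is the middle locus and the order is m – ct – cv.

ct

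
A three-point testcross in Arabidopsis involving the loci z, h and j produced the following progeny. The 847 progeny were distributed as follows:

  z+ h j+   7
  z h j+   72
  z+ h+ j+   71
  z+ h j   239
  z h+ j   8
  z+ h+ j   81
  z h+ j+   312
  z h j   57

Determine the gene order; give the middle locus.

The two most frequent reciprocal classes, z+ h j and z h+ j+, are the parental types, so the F1 was z+ h j / z h+ j+.
The two rarest classes, z+ h j+ and z h+ j, are the double crossovers. Comparing them with the parentals, only the j allele has switched, so j is the middle locus and the order is z – j – h.

j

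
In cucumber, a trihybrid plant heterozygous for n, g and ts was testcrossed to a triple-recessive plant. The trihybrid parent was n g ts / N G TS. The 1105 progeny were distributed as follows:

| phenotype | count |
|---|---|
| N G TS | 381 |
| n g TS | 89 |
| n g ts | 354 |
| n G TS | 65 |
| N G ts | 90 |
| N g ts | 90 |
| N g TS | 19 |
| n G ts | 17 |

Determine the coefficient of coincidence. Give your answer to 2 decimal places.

0.97

The two rarest classes, n G ts and N g TS, are the double crossovers. Comparing them with the parentals, only the g allele has switched, so g is the middle locus and the order is ts – g – n.
ts–g: (179 + 36)/1105 = 0.1946; g–n: (155 + 36)/1105 = 0.1729.
Expected DCO frequency = 0.1946 × 0.1729 ≈ 0.03365; observed = 36/1105 ≈ 0.03258.
Coefficient of coincidence = 0.03258/0.03365 ≈ 0.97.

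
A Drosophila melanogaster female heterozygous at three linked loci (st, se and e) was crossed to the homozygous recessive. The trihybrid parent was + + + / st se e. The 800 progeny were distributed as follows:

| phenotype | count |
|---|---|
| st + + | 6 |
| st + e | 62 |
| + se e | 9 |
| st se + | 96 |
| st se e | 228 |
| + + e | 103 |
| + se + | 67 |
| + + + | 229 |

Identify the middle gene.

The two rarest classes, st + + and + se e, are the double crossovers. Comparing them with the parentals, only the st allele has switched, so st is the middle locus and the order is e – st – se.

st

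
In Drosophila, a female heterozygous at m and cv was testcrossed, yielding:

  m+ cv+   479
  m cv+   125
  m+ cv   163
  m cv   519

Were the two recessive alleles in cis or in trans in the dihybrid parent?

cis

The two most frequent classes are m+ cv+ (479) and m cv (519); these are the parental (non-recombinant) types.
So the F1 carried m+ cv+ on one chromosome and m cv on the other — the recessive alleles are on the same chromosome (cis / coupling).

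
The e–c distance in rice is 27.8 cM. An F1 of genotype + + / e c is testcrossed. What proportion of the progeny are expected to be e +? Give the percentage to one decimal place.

A map distance of 27.8 cM corresponds to a recombination frequency of 0.278.
The F1 is + + / e c, so e + is a recombinant gamete class with expected frequency r/2 = 0.278/2 = 0.1390.
That is 0.1390 = 13.9% of the progeny.

13.9%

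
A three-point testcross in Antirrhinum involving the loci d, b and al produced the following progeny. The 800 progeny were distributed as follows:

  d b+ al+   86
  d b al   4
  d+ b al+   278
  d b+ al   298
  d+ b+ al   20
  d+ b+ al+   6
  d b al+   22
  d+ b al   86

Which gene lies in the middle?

The two most frequent reciprocal classes, d+ b al+ and d b+ al, are the parental types, so the F1 was d+ b al+ / d b+ al.
The two rarest classes, d+ b+ al+ and d b al, are the double crossovers. Comparing them with the parentals, only the b allele has switched, so b is the middle locus and the order is d – b – al.

b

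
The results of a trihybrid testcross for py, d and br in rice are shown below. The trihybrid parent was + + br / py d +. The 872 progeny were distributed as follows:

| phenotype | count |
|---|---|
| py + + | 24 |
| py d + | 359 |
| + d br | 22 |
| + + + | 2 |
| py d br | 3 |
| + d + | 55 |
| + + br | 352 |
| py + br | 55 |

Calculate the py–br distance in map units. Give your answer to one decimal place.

The two rarest classes, + + + and py d br, are the double crossovers. Comparing them with the parentals, only the br allele has switched, so br is the middle locus and the order is d – br – py.
Crossovers in the br–py interval produce the single-crossover classes py + br and + d + (55 + 55 = 110) plus the double crossovers (5).
RF(br–py) = (110 + 5) / 872 = 115/872 = 0.1319 → 13.2 map units.

13.2 map units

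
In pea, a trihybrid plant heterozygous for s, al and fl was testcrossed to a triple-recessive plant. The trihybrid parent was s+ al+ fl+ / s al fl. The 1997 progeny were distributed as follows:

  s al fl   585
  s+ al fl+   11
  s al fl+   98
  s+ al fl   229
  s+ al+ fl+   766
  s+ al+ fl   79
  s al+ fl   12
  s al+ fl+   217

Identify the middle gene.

The two rarest classes, s+ al fl+ and s al+ fl, are the double crossovers. Comparing them with the parentals, only the al allele has switched, so al is the middle locus and the order is fl – al – s.

al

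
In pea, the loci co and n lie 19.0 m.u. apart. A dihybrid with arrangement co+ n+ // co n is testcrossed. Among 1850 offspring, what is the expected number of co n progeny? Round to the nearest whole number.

749

A map distance of 19.0 m.u. corresponds to a recombination frequency of 0.190.
The F1 is co+ n+ / co n, so co n is a parental gamete class with expected frequency (1 − r)/2 = 0.810/2 = 0.4050.
Expected number = 0.4050 × 1850 = 749.25 ≈ 749.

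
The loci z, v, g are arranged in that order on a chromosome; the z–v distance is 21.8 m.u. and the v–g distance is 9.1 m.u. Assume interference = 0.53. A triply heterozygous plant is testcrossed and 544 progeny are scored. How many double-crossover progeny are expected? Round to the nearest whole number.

5

Map distances give recombination frequencies of 0.218 and 0.091 for the two intervals.
With interference 0.53 (so coincidence = 0.47), expected double-crossover frequency = 0.218 × 0.091 × 0.47 = 0.00932.
Expected number = 0.00932 × 544 = 5.07 ≈ 5.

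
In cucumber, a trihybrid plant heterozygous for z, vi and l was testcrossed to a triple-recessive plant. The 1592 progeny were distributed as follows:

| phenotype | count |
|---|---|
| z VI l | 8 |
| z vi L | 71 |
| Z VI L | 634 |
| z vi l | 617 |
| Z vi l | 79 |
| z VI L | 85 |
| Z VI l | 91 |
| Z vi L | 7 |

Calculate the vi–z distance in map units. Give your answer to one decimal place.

The two most frequent reciprocal classes, Z VI L and z vi l, are the parental types, so the F1 was Z VI L / z vi l.
The two rarest classes, Z vi L and z VI l, are the double crossovers. Comparing them with the parentals, only the vi allele has switched, so vi is the middle locus and the order is l – vi – z.
Crossovers in the vi–z interval produce the single-crossover classes z VI L and Z vi l (85 + 79 = 164) plus the double crossovers (15).
RF(vi–z) = (164 + 15) / 1592 = 179/1592 = 0.1124 → 11.2 map units.

11.2 map units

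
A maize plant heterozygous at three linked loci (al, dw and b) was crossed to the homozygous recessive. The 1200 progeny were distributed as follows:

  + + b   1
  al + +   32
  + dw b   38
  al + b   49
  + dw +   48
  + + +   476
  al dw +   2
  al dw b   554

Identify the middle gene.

The two most frequent reciprocal classes, al dw b and + + +, are the parental types, so the F1 was al dw b / + + +.
The two rarest classes, al dw + and + + b, are the double crossovers. Comparing them with the parentals, only the b allele has switched, so b is the middle locus and the order is dw – b – al.

b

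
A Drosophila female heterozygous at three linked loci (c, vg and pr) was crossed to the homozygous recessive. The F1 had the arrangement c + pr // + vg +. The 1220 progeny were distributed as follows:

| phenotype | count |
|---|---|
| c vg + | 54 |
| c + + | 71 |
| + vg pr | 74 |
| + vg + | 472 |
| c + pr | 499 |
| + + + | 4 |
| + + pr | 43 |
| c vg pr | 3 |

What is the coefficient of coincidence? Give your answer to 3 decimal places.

The two rarest classes, c vg pr and + + +, are the double crossovers. Comparing them with the parentals, only the vg allele has switched, so vg is the middle locus and the order is pr – vg – c.
pr–vg: (145 + 7)/1220 = 0.1246; vg–c: (97 + 7)/1220 = 0.0852.
Expected DCO frequency = 0.1246 × 0.0852 ≈ 0.01062; observed = 7/1220 ≈ 0.00574.
Coefficient of coincidence = 0.00574/0.01062 ≈ 0.540.

0.540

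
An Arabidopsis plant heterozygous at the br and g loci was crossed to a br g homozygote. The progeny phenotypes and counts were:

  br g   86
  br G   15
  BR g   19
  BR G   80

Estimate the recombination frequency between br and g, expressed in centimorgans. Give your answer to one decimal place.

17.0 centimorgans

The two most frequent classes, BR G (80) and br g (86), are the parental types, so the F1 was BR G / br g.
The recombinant classes are BR g and br G: 19 + 15 = 34.
Recombination frequency = 34/200 = 0.1700 ≈ 17.0%, i.e. 17.0 centimorgans.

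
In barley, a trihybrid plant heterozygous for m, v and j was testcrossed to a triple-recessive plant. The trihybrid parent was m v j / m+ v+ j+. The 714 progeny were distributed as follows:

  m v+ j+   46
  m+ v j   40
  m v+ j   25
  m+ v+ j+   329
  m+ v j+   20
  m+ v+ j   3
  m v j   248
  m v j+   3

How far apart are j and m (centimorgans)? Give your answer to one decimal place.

The two rarest classes, m v j+ and m+ v+ j, are the double crossovers. Comparing them with the parentals, only the j allele has switched, so j is the middle locus and the order is m – j – v.
Crossovers in the m–j interval produce the single-crossover classes m+ v j and m v+ j+ (40 + 46 = 86) plus the double crossovers (6).
RF(m–j) = (86 + 6) / 714 = 92/714 = 0.1289 → 12.9 centimorgans.

12.9 centimorgans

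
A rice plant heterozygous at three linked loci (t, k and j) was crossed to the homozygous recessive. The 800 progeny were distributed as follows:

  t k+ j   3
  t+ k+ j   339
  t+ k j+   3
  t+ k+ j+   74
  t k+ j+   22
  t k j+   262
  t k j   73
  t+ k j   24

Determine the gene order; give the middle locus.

The two most frequent reciprocal classes, t+ k+ j and t k j+, are the parental types, so the F1 was t+ k+ j / t k j+.
The two rarest classes, t k+ j and t+ k j+, are the double crossovers. Comparing them with the parentals, only the t allele has switched, so t is the middle locus and the order is j – t – k.

t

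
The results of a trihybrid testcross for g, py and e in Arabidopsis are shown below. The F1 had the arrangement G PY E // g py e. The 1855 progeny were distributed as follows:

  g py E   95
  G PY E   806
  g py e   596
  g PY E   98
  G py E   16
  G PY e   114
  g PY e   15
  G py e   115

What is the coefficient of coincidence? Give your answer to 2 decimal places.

The two rarest classes, G py E and g PY e, are the double crossovers. Comparing them with the parentals, only the py allele has switched, so py is the middle locus and the order is g – py – e.
g–py: (213 + 31)/1855 = 0.1315; py–e: (209 + 31)/1855 = 0.1294.
Expected DCO frequency = 0.1315 × 0.1294 ≈ 0.01702; observed = 31/1855 ≈ 0.01671.
Coefficient of coincidence = 0.01671/0.01702 ≈ 0.98.

0.98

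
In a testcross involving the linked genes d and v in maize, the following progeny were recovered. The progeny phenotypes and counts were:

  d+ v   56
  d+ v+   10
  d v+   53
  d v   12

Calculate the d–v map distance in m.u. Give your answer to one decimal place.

16.8 m.u.

The two most frequent classes, d+ v (56) and d v+ (53), are the parental types, so the F1 was d+ v / d v+.
The recombinant classes are d+ v+ and d v: 10 + 12 = 22.
Recombination frequency = 22/131 = 0.1679 ≈ 16.8%, i.e. 16.8 m.u.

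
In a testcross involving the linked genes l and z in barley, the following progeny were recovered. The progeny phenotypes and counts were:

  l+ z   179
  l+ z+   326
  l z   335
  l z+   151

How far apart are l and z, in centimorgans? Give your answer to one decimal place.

33.3 centimorgans

The two most frequent classes, l+ z+ (326) and l z (335), are the parental types, so the F1 was l+ z+ / l z.
The recombinant classes are l+ z and l z+: 179 + 151 = 330.
Recombination frequency = 330/991 = 0.3330 ≈ 33.3%, i.e. 33.3 centimorgans.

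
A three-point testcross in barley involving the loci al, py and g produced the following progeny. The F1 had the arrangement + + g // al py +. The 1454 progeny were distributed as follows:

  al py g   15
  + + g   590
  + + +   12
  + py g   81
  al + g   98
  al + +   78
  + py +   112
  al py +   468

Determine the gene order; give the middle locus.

The two rarest classes, + + + and al py g, are the double crossovers. Comparing them with the parentals, only the g allele has switched, so g is the middle locus and the order is py – g – al.

g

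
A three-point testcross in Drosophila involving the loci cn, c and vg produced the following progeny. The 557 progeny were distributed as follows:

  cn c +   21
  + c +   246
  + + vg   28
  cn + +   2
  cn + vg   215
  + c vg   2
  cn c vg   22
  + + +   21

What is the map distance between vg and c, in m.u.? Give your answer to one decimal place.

The two most frequent reciprocal classes, + c + and cn + vg, are the parental types, so the F1 was + c + / cn + vg.
The two rarest classes, + c vg and cn + +, are the double crossovers. Comparing them with the parentals, only the vg allele has switched, so vg is the middle locus and the order is cn – vg – c.
Crossovers in the vg–c interval produce the single-crossover classes + + + and cn c vg (21 + 22 = 43) plus the double crossovers (4).
RF(vg–c) = (43 + 4) / 557 = 47/557 = 0.0844 → 8.4 m.u.

8.4 m.u.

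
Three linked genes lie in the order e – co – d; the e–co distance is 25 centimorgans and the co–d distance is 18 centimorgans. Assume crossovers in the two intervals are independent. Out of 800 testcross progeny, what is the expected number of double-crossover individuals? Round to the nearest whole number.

36

Map distances give recombination frequencies of 0.250 and 0.180 for the two intervals.
With no interference, expected double-crossover frequency = 0.250 × 0.180 = 0.04500.
Expected number = 0.04500 × 800 = 36.00 ≈ 36.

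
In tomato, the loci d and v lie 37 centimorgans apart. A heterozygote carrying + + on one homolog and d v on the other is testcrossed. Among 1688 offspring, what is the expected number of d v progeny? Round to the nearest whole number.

A map distance of 37 centimorgans corresponds to a recombination frequency of 0.370.
The F1 is + + / d v, so d v is a parental gamete class with expected frequency (1 − r)/2 = 0.630/2 = 0.3150.
Expected number = 0.3150 × 1688 = 531.72 ≈ 532.

532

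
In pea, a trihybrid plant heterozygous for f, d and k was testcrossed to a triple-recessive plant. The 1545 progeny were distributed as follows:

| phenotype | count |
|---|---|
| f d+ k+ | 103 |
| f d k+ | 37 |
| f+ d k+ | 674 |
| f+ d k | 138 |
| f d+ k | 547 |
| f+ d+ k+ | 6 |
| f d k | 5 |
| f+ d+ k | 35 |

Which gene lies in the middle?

d

The two most frequent reciprocal classes, f d+ k and f+ d k+, are the parental types, so the F1 was f d+ k / f+ d k+.
The two rarest classes, f d k and f+ d+ k+, are the double crossovers. Comparing them with the parentals, only the d allele has switched, so d is the middle locus and the order is k – d – f.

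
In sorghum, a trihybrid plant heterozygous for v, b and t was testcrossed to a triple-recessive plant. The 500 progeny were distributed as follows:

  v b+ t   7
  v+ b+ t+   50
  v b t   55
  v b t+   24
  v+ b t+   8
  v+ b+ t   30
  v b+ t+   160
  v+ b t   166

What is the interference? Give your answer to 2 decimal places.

0.09

The two most frequent reciprocal classes, v b+ t+ and v+ b t, are the parental types, so the F1 was v b+ t+ / v+ b t.
The two rarest classes, v b+ t and v+ b t+, are the double crossovers. Comparing them with the parentals, only the t allele has switched, so t is the middle locus and the order is b – t – v.
b–t: (54 + 15)/500 = 0.1380; t–v: (105 + 15)/500 = 0.2400.
Expected DCO frequency = 0.1380 × 0.2400 ≈ 0.03312; observed = 15/500 ≈ 0.03000.
Coefficient of coincidence = 0.03000/0.03312 ≈ 0.91; interference = 1 − 0.91 = 0.09.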